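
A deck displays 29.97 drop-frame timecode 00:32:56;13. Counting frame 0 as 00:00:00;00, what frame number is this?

59235

Complete 10-minute blocks: 3, each 17982 frames → 53946.
Remaining 2 whole minutes in the current block: 1800 + 1 × 1798 = 3598 frames.
Within the current minute: 56 × 30 + 13 − 2 = 1691 (labels ;00/;01 skipped at this minute). Total = 53946 + 3598 + 1691 = 59235.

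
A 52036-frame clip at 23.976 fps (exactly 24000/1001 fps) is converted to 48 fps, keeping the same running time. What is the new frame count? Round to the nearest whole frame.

Frames at target rate = 52036 × (48) / (24000/1001) = 13022009/125 ≈ 104176.072.
Nearest whole frame: 104176.

104176 frames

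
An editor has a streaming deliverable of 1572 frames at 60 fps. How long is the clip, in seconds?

26.2 seconds

Running time = 1572 / (60) = 26.2 s.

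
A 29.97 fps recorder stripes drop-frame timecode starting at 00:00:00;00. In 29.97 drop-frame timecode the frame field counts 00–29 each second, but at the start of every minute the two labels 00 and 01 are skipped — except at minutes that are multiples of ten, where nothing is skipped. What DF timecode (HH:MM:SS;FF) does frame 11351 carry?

00:06:18;23

Each 10-minute DF block holds 10 × 60 × 30 − 9 × 2 = 17982 frames. 11351 ÷ 17982 → 0 full blocks, remainder 11351.
Within the partial block the first minute is 1800 frames and each further minute 1798, so 6 further minute boundaries passed. Total skipped labels = 18 × 0 + 2 × 6 = 12.
Non-drop label index = 11351 + 12 = 11363; at 30 labels/s that is 00:06:18:23, i.e. DF 00:06:18;23.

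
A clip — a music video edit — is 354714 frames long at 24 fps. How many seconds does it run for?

Running time = 354714 / (24) = 14779.75 s.

14779.75 seconds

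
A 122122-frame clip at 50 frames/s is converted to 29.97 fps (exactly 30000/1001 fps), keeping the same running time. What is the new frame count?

73200 frames

Target frames = source frames × (target rate / source rate) = 122122 × (30000/1001)/(50) = 122122 × 600/1001 = 73200.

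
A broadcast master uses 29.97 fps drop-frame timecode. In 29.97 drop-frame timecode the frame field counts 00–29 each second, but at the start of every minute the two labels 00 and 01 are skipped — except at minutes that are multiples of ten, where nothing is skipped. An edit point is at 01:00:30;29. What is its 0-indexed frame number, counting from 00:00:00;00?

108821

Complete 10-minute blocks: 6, each 17982 frames → 107892.
Remaining 0 whole minutes in the current block: 0 frames.
Within the current minute: 30 × 30 + 29 = 929. Total = 107892 + 0 + 929 = 108821.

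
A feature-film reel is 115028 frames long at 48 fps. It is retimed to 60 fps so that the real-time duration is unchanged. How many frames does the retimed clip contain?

143785 frames

Target frames = source frames × (target rate / source rate) = 115028 × (60)/(48) = 115028 × 5/4 = 143785.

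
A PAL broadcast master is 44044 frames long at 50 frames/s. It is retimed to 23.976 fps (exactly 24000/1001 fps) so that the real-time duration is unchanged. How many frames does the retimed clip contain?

Target frames = source frames × (target rate / source rate) = 44044 × (24000/1001)/(50) = 44044 × 480/1001 = 21120.

21120 frames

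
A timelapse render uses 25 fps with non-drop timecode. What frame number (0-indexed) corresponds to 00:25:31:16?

Total seconds to the label: (0 × 3600 + 25 × 60 + 31) = 1531.
Frame index = 1531 × 25 + 16 = 38291.

frame 38291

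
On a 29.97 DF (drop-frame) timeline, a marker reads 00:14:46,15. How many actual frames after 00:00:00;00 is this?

26569

Complete 10-minute blocks: 1, each 17982 frames → 17982.
Remaining 4 whole minutes in the current block: 1800 + 3 × 1798 = 7194 frames.
Within the current minute: 46 × 30 + 15 − 2 = 1393 (labels ;00/;01 skipped at this minute). Total = 17982 + 7194 + 1393 = 26569.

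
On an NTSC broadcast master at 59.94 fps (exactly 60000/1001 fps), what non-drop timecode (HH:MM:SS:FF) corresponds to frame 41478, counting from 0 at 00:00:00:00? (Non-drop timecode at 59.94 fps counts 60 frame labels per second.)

00:11:31:18

41478 ÷ 60 = 691 full seconds, remainder 18 frames.
691 s = 0 h 11 min 31 s.
Timecode: 00:11:31:18.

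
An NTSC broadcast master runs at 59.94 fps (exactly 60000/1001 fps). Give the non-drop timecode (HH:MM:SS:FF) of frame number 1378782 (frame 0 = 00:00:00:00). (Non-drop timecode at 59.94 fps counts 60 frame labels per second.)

06:22:59:42

1378782 ÷ 60 = 22979 full seconds, remainder 42 frames.
22979 s = 6 h 22 min 59 s.
Timecode: 06:22:59:42.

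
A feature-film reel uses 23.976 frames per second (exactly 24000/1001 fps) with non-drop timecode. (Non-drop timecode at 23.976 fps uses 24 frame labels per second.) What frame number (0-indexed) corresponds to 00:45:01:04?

frame 64828

Total seconds to the label: (0 × 3600 + 45 × 60 + 1) = 2701.
Frame index = 2701 × 24 + 4 = 64828.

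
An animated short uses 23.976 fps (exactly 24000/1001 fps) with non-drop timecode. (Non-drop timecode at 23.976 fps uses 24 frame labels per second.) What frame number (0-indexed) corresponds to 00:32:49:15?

Total seconds to the label: (0 × 3600 + 32 × 60 + 49) = 1969.
Frame index = 1969 × 24 + 15 = 47271.

47271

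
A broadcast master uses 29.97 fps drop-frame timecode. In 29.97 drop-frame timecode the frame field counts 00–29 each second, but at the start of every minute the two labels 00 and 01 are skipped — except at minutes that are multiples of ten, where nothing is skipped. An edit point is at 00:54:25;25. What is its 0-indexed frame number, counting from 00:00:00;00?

Complete 10-minute blocks: 5, each 17982 frames → 89910.
Remaining 4 whole minutes in the current block: 1800 + 3 × 1798 = 7194 frames.
Within the current minute: 25 × 30 + 25 − 2 = 773 (labels ;00/;01 skipped at this minute). Total = 89910 + 7194 + 773 = 97877.

97877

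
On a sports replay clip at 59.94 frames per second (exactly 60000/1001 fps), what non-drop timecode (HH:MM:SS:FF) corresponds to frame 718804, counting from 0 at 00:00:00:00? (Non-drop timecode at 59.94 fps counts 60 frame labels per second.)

718804 ÷ 60 = 11980 full seconds, remainder 4 frames.
11980 s = 3 h 19 min 40 s.
Timecode: 03:19:40:04.

03:19:40:04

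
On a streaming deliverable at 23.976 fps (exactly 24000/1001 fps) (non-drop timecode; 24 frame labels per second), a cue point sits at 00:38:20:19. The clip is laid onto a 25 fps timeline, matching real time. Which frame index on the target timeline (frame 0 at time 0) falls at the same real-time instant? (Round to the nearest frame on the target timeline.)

frame 57577

Source frame index: (0×3600 + 38×60 + 20) × 24 + 19 = 55219.
Real time: 55219 / (24000/1001) = 55274219/24000 s.
Target frame: (55274219/24000) × (25) = 55274219/960 ≈ 57577.311 → 57577.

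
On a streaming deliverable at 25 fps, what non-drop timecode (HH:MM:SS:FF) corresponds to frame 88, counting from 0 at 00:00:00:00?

00:00:03:13

88 ÷ 25 = 3 full seconds, remainder 13 frames.
3 s = 0 h 0 min 3 s.
Timecode: 00:00:03:13.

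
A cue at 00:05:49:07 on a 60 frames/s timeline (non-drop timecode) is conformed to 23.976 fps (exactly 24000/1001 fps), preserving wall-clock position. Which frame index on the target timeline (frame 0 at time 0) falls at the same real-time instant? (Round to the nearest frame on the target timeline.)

frame 8370

Source frame index: (0×3600 + 5×60 + 49) × 60 + 7 = 20947.
Real time: 20947 / (60) = 20947/60 s.
Target frame: (20947/60) × (24000/1001) = 8378800/1001 ≈ 8370.430 → 8370.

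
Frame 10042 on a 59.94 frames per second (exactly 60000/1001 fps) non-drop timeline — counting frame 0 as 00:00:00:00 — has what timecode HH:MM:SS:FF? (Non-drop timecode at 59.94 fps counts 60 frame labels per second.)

10042 ÷ 60 = 167 full seconds, remainder 22 frames.
167 s = 0 h 2 min 47 s.
Timecode: 00:02:47:22.

00:02:47:22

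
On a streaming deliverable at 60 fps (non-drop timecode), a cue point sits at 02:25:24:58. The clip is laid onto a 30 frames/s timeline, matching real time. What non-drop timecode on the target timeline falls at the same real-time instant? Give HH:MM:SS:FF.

02:25:24:29

Source frame index: (2×3600 + 25×60 + 24) × 60 + 58 = 523498.
Real time: 523498 / (60) = 261749/30 s.
Target frame: (261749/30) × (30) = 261749.
At 30 labels/s: frame 261749 → 02:25:24:29.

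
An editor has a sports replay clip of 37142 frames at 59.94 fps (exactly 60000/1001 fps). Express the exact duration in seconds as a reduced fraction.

Running time = 37142 ÷ (60000/1001) = 37142 × 1001/60000 = 18589571/30000 s.

18589571/30000 seconds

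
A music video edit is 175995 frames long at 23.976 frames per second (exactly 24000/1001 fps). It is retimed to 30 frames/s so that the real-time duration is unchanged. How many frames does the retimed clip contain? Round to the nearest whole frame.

Frames at target rate = 175995 × (30) / (24000/1001) = 35234199/160 ≈ 220213.744.
Nearest whole frame: 220214.

220214 frames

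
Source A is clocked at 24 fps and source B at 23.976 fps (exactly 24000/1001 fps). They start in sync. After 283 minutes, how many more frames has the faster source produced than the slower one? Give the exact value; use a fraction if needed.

283 min = 16980 s.
A emits 24 × 16980 = 407520 frames; B emits 24000/1001 × 16980 = 407520000/1001.
Difference = 407520/1001 frames (≈ 407.1129); B is behind A.

407520/1001 frames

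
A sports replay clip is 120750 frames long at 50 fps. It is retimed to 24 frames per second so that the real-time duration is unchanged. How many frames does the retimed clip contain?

57960 frames

Target frames = source frames × (target rate / source rate) = 120750 × (24)/(50) = 120750 × 12/25 = 57960.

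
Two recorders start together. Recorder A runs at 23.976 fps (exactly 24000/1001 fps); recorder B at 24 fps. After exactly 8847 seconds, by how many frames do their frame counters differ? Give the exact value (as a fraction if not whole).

212328/1001 frames

A emits 24000/1001 × 8847 = 212328000/1001 frames; B emits 24 × 8847 = 212328.
Difference = 212328/1001 frames (≈ 212.1159); B is ahead of A.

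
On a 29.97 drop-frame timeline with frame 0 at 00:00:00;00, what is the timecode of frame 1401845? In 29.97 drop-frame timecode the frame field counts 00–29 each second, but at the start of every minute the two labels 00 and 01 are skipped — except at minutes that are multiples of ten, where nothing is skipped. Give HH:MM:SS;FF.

Each 10-minute DF block holds 10 × 60 × 30 − 9 × 2 = 17982 frames. 1401845 ÷ 17982 → 77 full blocks, remainder 17231.
Within the partial block the first minute is 1800 frames and each further minute 1798, so 9 further minute boundaries passed. Total skipped labels = 18 × 77 + 2 × 9 = 1404.
Non-drop label index = 1401845 + 1404 = 1403249; at 30 labels/s that is 12:59:34:29, i.e. DF 12:59:34;29.

12:59:34;29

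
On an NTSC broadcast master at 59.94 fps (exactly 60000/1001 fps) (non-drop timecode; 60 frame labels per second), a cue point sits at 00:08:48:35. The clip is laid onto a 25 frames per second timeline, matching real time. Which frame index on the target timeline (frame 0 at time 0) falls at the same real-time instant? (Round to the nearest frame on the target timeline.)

Source frame index: (0×3600 + 8×60 + 48) × 60 + 35 = 31715.
Real time: 31715 / (60000/1001) = 6349343/12000 s.
Target frame: (6349343/12000) × (25) = 6349343/480 ≈ 13227.798 → 13228.

frame 13228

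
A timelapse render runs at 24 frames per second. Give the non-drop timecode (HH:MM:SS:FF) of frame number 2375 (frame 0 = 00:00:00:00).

2375 ÷ 24 = 98 full seconds, remainder 23 frames.
98 s = 0 h 1 min 38 s.
Timecode: 00:01:38:23.

00:01:38:23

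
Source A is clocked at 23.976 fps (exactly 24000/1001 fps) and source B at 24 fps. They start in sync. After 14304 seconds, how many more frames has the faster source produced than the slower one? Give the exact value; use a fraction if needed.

A emits 24000/1001 × 14304 = 343296000/1001 frames; B emits 24 × 14304 = 343296.
Difference = 343296/1001 frames (≈ 342.9530); B is ahead of A.

343296/1001 frames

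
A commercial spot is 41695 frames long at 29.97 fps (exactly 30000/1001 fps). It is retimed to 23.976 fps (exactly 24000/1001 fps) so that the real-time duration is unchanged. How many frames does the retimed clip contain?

Target frames = source frames × (target rate / source rate) = 41695 × (24000/1001)/(30000/1001) = 41695 × 4/5 = 33356.

33356 frames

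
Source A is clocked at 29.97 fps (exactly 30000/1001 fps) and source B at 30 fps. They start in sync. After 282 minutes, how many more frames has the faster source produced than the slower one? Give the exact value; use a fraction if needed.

282 min = 16920 s.
A emits 30000/1001 × 16920 = 507600000/1001 frames; B emits 30 × 16920 = 507600.
Difference = 507600/1001 frames (≈ 507.0929); B is ahead of A.

507600/1001 frames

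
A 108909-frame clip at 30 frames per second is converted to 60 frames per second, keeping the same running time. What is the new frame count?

217818 frames

Target frames = source frames × (target rate / source rate) = 108909 × (60)/(30) = 108909 × 2 = 217818.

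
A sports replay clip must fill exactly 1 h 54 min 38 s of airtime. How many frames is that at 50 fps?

1 h 54 min 38 s = 6878 s.
Frames = 6878 × 50 = 343900.

343900 frames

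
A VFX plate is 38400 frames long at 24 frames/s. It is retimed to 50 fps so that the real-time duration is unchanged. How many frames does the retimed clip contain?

80000 frames

Target frames = source frames × (target rate / source rate) = 38400 × (50)/(24) = 38400 × 25/12 = 80000.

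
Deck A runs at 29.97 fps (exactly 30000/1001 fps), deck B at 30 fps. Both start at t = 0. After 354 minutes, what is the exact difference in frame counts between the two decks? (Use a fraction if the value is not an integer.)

354 min = 21240 s.
A emits 30000/1001 × 21240 = 637200000/1001 frames; B emits 30 × 21240 = 637200.
Difference = 637200/1001 frames (≈ 636.5634); B is ahead of A.

637200/1001 frames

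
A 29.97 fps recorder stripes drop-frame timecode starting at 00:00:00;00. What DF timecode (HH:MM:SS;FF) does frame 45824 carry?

Each 10-minute DF block holds 10 × 60 × 30 − 9 × 2 = 17982 frames. 45824 ÷ 17982 → 2 full blocks, remainder 9860.
Within the partial block the first minute is 1800 frames and each further minute 1798, so 5 further minute boundaries passed. Total skipped labels = 18 × 2 + 2 × 5 = 46.
Non-drop label index = 45824 + 46 = 45870; at 30 labels/s that is 00:25:29:00, i.e. DF 00:25:29;00.

00:25:29;00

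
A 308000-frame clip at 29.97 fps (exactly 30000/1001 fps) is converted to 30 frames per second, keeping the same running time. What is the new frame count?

308308 frames

Target frames = source frames × (target rate / source rate) = 308000 × (30)/(30000/1001) = 308000 × 1001/1000 = 308308.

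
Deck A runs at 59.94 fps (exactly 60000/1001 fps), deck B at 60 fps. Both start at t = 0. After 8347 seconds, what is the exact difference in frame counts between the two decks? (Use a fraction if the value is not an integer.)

500820/1001 frames

A emits 60000/1001 × 8347 = 500820000/1001 frames; B emits 60 × 8347 = 500820.
Difference = 500820/1001 frames (≈ 500.3197); B is ahead of A.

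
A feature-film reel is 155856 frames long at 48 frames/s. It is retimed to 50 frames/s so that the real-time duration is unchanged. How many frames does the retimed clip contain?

162350 frames

Target frames = source frames × (target rate / source rate) = 155856 × (50)/(48) = 155856 × 25/24 = 162350.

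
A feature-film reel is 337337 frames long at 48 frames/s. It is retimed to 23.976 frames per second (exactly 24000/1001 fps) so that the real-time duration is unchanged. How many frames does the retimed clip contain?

Target frames = source frames × (target rate / source rate) = 337337 × (24000/1001)/(48) = 337337 × 500/1001 = 168500.

168500 frames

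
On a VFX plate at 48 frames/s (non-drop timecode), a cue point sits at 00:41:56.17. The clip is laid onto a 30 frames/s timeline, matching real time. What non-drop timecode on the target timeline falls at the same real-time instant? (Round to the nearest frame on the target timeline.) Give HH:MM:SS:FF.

Source frame index: (0×3600 + 41×60 + 56) × 48 + 17 = 120785.
Real time: 120785 / (48) = 120785/48 s.
Target frame: (120785/48) × (30) = 603925/8 ≈ 75490.625 → 75491.
At 30 labels/s: frame 75491 → 00:41:56:11.

00:41:56:11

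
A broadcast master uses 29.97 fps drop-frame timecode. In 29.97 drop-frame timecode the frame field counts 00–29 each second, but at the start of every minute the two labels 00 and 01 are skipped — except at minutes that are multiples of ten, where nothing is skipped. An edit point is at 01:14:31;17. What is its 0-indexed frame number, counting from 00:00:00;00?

Complete 10-minute blocks: 7, each 17982 frames → 125874.
Remaining 4 whole minutes in the current block: 1800 + 3 × 1798 = 7194 frames.
Within the current minute: 31 × 30 + 17 − 2 = 945 (labels ;00/;01 skipped at this minute). Total = 125874 + 7194 + 945 = 134013.

134013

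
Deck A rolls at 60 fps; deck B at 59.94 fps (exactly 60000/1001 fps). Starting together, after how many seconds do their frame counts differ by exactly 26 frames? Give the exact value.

13013/30 seconds

The gap grows by |60000/1001 − 60| = 60/1001 frames per second.
Time for a 26-frame gap: 26 ÷ (60/1001) = 13013/30 s.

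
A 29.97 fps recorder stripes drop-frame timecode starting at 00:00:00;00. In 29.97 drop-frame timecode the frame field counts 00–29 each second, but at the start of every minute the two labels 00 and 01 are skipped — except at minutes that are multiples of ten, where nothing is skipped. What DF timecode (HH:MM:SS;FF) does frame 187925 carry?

01:44:30;13

Ten DF minutes hold 17982 frames, so frame 187925 lies in block 10 (frames 179820–197801) with 8105 frames into that block.
The block's first minute is 1800 frames and the rest 1798 each; 8105 frames reaches minute 4, so 10 × 18 + 4 × 2 = 188 labels have been skipped so far.
Adding those back, label number 187925 + 188 = 188113 at 30 labels/s is 6270 s + 13 f = 1 h 44 min 30 s frame 13, i.e. 01:44:30;13.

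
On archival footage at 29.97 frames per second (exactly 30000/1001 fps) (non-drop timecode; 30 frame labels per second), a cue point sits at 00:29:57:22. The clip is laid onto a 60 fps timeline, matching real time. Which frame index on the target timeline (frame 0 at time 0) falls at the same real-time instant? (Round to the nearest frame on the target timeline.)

frame 107972

Source frame index: (0×3600 + 29×60 + 57) × 30 + 22 = 53932.
Real time: 53932 / (30000/1001) = 13496483/7500 s.
Target frame: (13496483/7500) × (60) = 13496483/125 ≈ 107971.864 → 107972.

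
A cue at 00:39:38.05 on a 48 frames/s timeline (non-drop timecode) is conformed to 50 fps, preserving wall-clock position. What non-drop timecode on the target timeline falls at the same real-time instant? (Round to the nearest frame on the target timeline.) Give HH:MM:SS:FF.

00:39:38:05

Source frame index: (0×3600 + 39×60 + 38) × 48 + 5 = 114149.
Real time: 114149 / (48) = 114149/48 s.
Target frame: (114149/48) × (50) = 2853725/24 ≈ 118905.208 → 118905.
At 50 labels/s: frame 118905 → 00:39:38:05.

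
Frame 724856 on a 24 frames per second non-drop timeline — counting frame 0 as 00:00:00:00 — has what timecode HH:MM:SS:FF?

08:23:22:08

724856 ÷ 24 = 30202 full seconds, remainder 8 frames.
30202 s = 8 h 23 min 22 s.
Timecode: 08:23:22:08.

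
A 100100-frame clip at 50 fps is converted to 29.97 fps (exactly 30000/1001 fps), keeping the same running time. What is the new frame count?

60000 frames

Target frames = source frames × (target rate / source rate) = 100100 × (30000/1001)/(50) = 100100 × 600/1001 = 60000.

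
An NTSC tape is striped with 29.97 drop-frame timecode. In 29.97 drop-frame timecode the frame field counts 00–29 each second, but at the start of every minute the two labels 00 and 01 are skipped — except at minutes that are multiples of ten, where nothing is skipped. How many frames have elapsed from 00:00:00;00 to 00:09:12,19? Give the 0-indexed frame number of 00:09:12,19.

As if non-drop at 30 labels/s: (0 × 3600 + 9 × 60 + 12) × 30 + 19 = 16579.
Minute boundaries passed: 9; those not divisible by 10: 9 − 0 = 9; dropped labels = 2 × 9 = 18.
Actual frame index = 16579 − 18 = 16561.

16561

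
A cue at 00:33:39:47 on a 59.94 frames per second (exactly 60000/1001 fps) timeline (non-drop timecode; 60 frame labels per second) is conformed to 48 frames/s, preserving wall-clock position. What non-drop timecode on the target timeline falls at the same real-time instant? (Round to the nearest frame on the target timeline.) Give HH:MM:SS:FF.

Source frame index: (0×3600 + 33×60 + 39) × 60 + 47 = 121187.
Real time: 121187 / (60000/1001) = 121308187/60000 s.
Target frame: (121308187/60000) × (48) = 121308187/1250 ≈ 97046.550 → 97047.
At 48 labels/s: frame 97047 → 00:33:41:39.

00:33:41:39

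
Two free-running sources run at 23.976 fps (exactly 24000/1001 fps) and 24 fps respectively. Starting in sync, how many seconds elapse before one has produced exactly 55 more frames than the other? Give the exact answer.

The gap grows by |24 − 24000/1001| = 24/1001 frames per second.
Time for a 55-frame gap: 55 ÷ (24/1001) = 55055/24 s.

55055/24 seconds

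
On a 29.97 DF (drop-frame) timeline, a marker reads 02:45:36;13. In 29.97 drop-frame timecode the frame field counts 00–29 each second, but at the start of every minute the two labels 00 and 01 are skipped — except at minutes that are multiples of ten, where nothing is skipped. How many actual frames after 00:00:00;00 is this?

Complete 10-minute blocks: 16, each 17982 frames → 287712.
Remaining 5 whole minutes in the current block: 1800 + 4 × 1798 = 8992 frames.
Within the current minute: 36 × 30 + 13 − 2 = 1091 (labels ;00/;01 skipped at this minute). Total = 287712 + 8992 + 1091 = 297795.

297795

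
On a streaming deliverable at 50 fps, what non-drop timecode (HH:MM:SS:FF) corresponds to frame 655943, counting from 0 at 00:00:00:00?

03:38:38:43

655943 ÷ 50 = 13118 full seconds, remainder 43 frames.
13118 s = 3 h 38 min 38 s.
Timecode: 03:38:38:43.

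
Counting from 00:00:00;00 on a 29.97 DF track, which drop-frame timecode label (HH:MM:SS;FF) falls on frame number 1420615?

Ten DF minutes hold 17982 frames, so frame 1420615 lies in block 79 (frames 1420578–1438559) with 37 frames into that block.
The block's first minute is 1800 frames and the rest 1798 each; 37 frames reaches minute 0, so 79 × 18 + 0 × 2 = 1422 labels have been skipped so far.
Adding those back, label number 1420615 + 1422 = 1422037 at 30 labels/s is 47401 s + 7 f = 13 h 10 min 1 s frame 7, i.e. 13:10:01;07.

13:10:01;07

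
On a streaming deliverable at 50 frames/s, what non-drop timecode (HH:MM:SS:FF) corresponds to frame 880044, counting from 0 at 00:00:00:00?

04:53:20:44

880044 ÷ 50 = 17600 full seconds, remainder 44 frames.
17600 s = 4 h 53 min 20 s.
Timecode: 04:53:20:44.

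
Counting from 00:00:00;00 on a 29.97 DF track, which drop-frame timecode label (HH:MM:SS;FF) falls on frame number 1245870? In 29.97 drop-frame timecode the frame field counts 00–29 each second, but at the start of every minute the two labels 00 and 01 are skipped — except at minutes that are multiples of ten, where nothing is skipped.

Each 10-minute DF block holds 10 × 60 × 30 − 9 × 2 = 17982 frames. 1245870 ÷ 17982 → 69 full blocks, remainder 5112.
Within the partial block the first minute is 1800 frames and each further minute 1798, so 2 further minute boundaries passed. Total skipped labels = 18 × 69 + 2 × 2 = 1246.
Non-drop label index = 1245870 + 1246 = 1247116; at 30 labels/s that is 11:32:50:16, i.e. DF 11:32:50;16.

11:32:50;16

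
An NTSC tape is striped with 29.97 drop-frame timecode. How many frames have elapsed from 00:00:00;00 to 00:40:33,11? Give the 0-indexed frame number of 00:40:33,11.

As if non-drop at 30 labels/s: (0 × 3600 + 40 × 60 + 33) × 30 + 11 = 73001.
Minute boundaries passed: 40; those not divisible by 10: 40 − 4 = 36; dropped labels = 2 × 36 = 72.
Actual frame index = 73001 − 72 = 72929.

72929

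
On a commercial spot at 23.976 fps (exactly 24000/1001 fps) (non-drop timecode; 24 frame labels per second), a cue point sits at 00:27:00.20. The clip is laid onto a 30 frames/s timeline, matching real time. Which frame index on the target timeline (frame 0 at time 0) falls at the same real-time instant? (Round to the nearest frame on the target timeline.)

frame 48674

Source frame index: (0×3600 + 27×60 + 0) × 24 + 20 = 38900.
Real time: 38900 / (24000/1001) = 389389/240 s.
Target frame: (389389/240) × (30) = 389389/8 ≈ 48673.625 → 48674.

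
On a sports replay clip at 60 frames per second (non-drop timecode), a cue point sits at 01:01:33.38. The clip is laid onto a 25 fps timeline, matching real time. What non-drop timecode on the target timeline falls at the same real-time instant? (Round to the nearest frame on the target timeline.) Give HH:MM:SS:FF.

01:01:33:16

Source frame index: (1×3600 + 1×60 + 33) × 60 + 38 = 221618.
Real time: 221618 / (60) = 110809/30 s.
Target frame: (110809/30) × (25) = 554045/6 ≈ 92340.833 → 92341.
At 25 labels/s: frame 92341 → 01:01:33:16.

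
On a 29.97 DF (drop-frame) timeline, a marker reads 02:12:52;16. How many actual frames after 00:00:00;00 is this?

238938

Complete 10-minute blocks: 13, each 17982 frames → 233766.
Remaining 2 whole minutes in the current block: 1800 + 1 × 1798 = 3598 frames.
Within the current minute: 52 × 30 + 16 − 2 = 1574 (labels ;00/;01 skipped at this minute). Total = 233766 + 3598 + 1574 = 238938.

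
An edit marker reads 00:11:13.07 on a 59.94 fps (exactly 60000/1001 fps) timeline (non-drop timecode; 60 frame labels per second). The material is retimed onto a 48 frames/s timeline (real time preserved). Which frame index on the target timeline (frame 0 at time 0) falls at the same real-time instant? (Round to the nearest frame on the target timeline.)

frame 32342

Source frame index: (0×3600 + 11×60 + 13) × 60 + 7 = 40387.
Real time: 40387 / (60000/1001) = 40427387/60000 s.
Target frame: (40427387/60000) × (48) = 40427387/1250 ≈ 32341.910 → 32342.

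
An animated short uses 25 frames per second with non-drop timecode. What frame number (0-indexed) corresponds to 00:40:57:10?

61435

Total seconds to the label: (0 × 3600 + 40 × 60 + 57) = 2457.
Frame index = 2457 × 25 + 10 = 61435.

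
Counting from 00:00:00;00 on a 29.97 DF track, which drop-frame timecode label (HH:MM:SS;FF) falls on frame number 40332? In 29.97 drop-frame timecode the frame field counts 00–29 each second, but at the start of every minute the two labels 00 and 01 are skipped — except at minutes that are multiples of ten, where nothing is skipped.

Each 10-minute DF block holds 10 × 60 × 30 − 9 × 2 = 17982 frames. 40332 ÷ 17982 → 2 full blocks, remainder 4368.
Within the partial block the first minute is 1800 frames and each further minute 1798, so 2 further minute boundaries passed. Total skipped labels = 18 × 2 + 2 × 2 = 40.
Non-drop label index = 40332 + 40 = 40372; at 30 labels/s that is 00:22:25:22, i.e. DF 00:22:25;22.

00:22:25;22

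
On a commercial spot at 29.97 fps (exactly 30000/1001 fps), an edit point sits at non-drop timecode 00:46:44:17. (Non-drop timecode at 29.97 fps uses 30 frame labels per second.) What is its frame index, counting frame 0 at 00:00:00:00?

frame 84137

Total seconds to the label: (0 × 3600 + 46 × 60 + 44) = 2804.
Frame index = 2804 × 30 + 17 = 84137.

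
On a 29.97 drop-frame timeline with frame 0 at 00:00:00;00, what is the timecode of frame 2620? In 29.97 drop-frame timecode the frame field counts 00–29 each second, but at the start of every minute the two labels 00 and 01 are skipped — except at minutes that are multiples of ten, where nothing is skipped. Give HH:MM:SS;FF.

Ten DF minutes hold 17982 frames, so frame 2620 lies in block 0 (frames 0–17981) with 2620 frames into that block.
The block's first minute is 1800 frames and the rest 1798 each; 2620 frames reaches minute 1, so 0 × 18 + 1 × 2 = 2 labels have been skipped so far.
Adding those back, label number 2620 + 2 = 2622 at 30 labels/s is 87 s + 12 f = 0 h 1 min 27 s frame 12, i.e. 00:01:27;12.

00:01:27;12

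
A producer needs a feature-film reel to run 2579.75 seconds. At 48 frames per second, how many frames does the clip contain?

Frames = 2579.75 × 48 = 123828.

123828 frames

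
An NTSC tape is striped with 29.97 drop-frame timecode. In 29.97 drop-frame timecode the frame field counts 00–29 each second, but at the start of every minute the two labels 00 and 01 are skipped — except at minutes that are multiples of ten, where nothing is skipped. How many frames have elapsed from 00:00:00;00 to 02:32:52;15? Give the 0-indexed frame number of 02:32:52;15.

Complete 10-minute blocks: 15, each 17982 frames → 269730.
Remaining 2 whole minutes in the current block: 1800 + 1 × 1798 = 3598 frames.
Within the current minute: 52 × 30 + 15 − 2 = 1573 (labels ;00/;01 skipped at this minute). Total = 269730 + 3598 + 1573 = 274901.

274901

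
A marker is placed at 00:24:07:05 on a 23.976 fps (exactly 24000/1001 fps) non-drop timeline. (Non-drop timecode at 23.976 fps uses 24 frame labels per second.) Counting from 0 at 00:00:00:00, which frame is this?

Total seconds to the label: (0 × 3600 + 24 × 60 + 7) = 1447.
Frame index = 1447 × 24 + 5 = 34733.

frame 34733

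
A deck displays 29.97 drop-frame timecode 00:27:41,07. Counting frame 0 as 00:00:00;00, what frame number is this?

As if non-drop at 30 labels/s: (0 × 3600 + 27 × 60 + 41) × 30 + 7 = 49837.
Minute boundaries passed: 27; those not divisible by 10: 27 − 2 = 25; dropped labels = 2 × 25 = 50.
Actual frame index = 49837 − 50 = 49787.

49787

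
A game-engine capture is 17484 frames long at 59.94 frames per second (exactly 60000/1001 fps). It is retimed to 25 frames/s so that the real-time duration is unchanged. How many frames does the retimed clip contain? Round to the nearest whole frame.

7292 frames

Frames at target rate = 17484 × (25) / (60000/1001) = 1458457/200 ≈ 7292.285.
Nearest whole frame: 7292.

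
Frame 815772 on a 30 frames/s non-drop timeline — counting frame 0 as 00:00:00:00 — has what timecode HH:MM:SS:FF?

815772 ÷ 30 = 27192 full seconds, remainder 12 frames.
27192 s = 7 h 33 min 12 s.
Timecode: 07:33:12:12.

07:33:12:12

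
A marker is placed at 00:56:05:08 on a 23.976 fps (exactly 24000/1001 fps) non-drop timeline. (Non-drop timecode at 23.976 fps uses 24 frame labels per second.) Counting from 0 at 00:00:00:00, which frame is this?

Total seconds to the label: (0 × 3600 + 56 × 60 + 5) = 3365.
Frame index = 3365 × 24 + 8 = 80768.

frame 80768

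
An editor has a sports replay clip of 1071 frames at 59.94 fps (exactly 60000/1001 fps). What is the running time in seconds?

17.86785 seconds

Running time = 1071 / (60000/1001) = 17.86785 s.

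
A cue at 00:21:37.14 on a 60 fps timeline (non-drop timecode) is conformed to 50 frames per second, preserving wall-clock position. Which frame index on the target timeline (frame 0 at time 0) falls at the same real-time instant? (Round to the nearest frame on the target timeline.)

frame 64862

Source frame index: (0×3600 + 21×60 + 37) × 60 + 14 = 77834.
Real time: 77834 / (60) = 38917/30 s.
Target frame: (38917/30) × (50) = 194585/3 ≈ 64861.667 → 64862.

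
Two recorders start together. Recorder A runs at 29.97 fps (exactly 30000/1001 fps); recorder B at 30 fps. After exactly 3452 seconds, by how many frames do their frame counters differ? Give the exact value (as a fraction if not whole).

A emits 30000/1001 × 3452 = 103560000/1001 frames; B emits 30 × 3452 = 103560.
Difference = 103560/1001 frames (≈ 103.4565); B is ahead of A.

103560/1001 frames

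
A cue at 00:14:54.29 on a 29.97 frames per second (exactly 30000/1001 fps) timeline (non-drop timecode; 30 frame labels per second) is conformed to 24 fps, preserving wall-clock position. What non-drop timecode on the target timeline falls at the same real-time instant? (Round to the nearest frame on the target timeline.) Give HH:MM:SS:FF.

00:14:55:21

Source frame index: (0×3600 + 14×60 + 54) × 30 + 29 = 26849.
Real time: 26849 / (30000/1001) = 26875849/30000 s.
Target frame: (26875849/30000) × (24) = 26875849/1250 ≈ 21500.679 → 21501.
At 24 labels/s: frame 21501 → 00:14:55:21.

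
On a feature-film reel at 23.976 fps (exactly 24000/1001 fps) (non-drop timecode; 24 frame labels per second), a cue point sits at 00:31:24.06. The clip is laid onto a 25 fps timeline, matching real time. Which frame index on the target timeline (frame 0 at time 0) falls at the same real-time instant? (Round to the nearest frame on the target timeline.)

Source frame index: (0×3600 + 31×60 + 24) × 24 + 6 = 45222.
Real time: 45222 / (24000/1001) = 7544537/4000 s.
Target frame: (7544537/4000) × (25) = 7544537/160 ≈ 47153.356 → 47153.

frame 47153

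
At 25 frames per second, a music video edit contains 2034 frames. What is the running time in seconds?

Running time = 2034 / (25) = 81.36 s.

81.36 seconds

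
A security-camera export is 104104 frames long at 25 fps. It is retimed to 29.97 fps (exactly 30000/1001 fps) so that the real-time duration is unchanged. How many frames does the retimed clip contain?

Target frames = source frames × (target rate / source rate) = 104104 × (30000/1001)/(25) = 104104 × 1200/1001 = 124800.

124800 frames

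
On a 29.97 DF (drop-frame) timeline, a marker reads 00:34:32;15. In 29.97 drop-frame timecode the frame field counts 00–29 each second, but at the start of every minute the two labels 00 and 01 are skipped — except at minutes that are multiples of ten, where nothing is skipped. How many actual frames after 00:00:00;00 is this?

62113

As if non-drop at 30 labels/s: (0 × 3600 + 34 × 60 + 32) × 30 + 15 = 62175.
Minute boundaries passed: 34; those not divisible by 10: 34 − 3 = 31; dropped labels = 2 × 31 = 62.
Actual frame index = 62175 − 62 = 62113.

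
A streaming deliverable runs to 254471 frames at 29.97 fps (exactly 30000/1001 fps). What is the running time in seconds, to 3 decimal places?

Running time = 254471 × 1001/30000 = 254725471/30000 s ≈ 8490.849 s.

8490.849 seconds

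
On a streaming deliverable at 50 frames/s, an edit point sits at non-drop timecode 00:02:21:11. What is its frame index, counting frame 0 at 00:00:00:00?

7061

Total seconds to the label: (0 × 3600 + 2 × 60 + 21) = 141.
Frame index = 141 × 50 + 11 = 7061.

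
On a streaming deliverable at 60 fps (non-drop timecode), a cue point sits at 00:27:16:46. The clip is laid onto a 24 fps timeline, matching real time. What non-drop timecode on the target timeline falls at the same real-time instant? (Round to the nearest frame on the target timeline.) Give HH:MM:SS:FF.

00:27:16:18

Source frame index: (0×3600 + 27×60 + 16) × 60 + 46 = 98206.
Real time: 98206 / (60) = 49103/30 s.
Target frame: (49103/30) × (24) = 196412/5 ≈ 39282.400 → 39282.
At 24 labels/s: frame 39282 → 00:27:16:18.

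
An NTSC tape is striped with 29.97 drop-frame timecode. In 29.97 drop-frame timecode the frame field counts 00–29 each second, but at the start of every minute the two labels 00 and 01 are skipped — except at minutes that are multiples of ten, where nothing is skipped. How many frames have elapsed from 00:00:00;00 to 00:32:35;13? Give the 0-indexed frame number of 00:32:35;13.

As if non-drop at 30 labels/s: (0 × 3600 + 32 × 60 + 35) × 30 + 13 = 58663.
Minute boundaries passed: 32; those not divisible by 10: 32 − 3 = 29; dropped labels = 2 × 29 = 58.
Actual frame index = 58663 − 58 = 58605.

58605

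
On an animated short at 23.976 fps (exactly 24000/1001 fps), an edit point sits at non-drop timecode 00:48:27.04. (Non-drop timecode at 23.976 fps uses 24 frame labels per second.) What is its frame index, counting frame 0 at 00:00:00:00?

69772

Total seconds to the label: (0 × 3600 + 48 × 60 + 27) = 2907.
Frame index = 2907 × 24 + 4 = 69772.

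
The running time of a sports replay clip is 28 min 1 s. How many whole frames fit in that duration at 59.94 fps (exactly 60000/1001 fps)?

100759 frames

28 min 1 s = 1681 s.
Frames = 1681 × 60000/1001 = 100860000/1001 ≈ 100759.2408.
Complete frames: 100759.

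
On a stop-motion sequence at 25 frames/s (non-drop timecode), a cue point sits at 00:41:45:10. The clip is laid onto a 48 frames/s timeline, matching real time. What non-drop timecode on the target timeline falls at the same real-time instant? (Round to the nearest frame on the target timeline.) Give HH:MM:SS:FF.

Source frame index: (0×3600 + 41×60 + 45) × 25 + 10 = 62635.
Real time: 62635 / (25) = 12527/5 s.
Target frame: (12527/5) × (48) = 601296/5 ≈ 120259.200 → 120259.
At 48 labels/s: frame 120259 → 00:41:45:19.

00:41:45:19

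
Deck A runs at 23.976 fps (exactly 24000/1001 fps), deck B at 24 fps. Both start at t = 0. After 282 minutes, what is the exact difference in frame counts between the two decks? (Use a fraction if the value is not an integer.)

282 min = 16920 s.
A emits 24000/1001 × 16920 = 406080000/1001 frames; B emits 24 × 16920 = 406080.
Difference = 406080/1001 frames (≈ 405.6743); B is ahead of A.

406080/1001 frames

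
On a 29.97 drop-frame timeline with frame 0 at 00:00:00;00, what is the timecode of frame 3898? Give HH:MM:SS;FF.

00:02:10;02

Ten DF minutes hold 17982 frames, so frame 3898 lies in block 0 (frames 0–17981) with 3898 frames into that block.
The block's first minute is 1800 frames and the rest 1798 each; 3898 frames reaches minute 2, so 0 × 18 + 2 × 2 = 4 labels have been skipped so far.
Adding those back, label number 3898 + 4 = 3902 at 30 labels/s is 130 s + 2 f = 0 h 2 min 10 s frame 2, i.e. 00:02:10;02.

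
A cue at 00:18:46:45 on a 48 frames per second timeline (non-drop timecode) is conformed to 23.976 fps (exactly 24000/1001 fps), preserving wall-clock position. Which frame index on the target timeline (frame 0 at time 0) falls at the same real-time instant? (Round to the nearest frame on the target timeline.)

Source frame index: (0×3600 + 18×60 + 46) × 48 + 45 = 54093.
Real time: 54093 / (48) = 18031/16 s.
Target frame: (18031/16) × (24000/1001) = 2080500/77 ≈ 27019.481 → 27019.

frame 27019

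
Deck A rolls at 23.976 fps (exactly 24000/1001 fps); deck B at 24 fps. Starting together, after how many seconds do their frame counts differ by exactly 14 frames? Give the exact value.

7007/12 seconds

The gap grows by |24 − 24000/1001| = 24/1001 frames per second.
Time for a 14-frame gap: 14 ÷ (24/1001) = 7007/12 s.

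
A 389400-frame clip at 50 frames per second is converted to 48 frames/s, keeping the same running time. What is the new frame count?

373824 frames

Target frames = source frames × (target rate / source rate) = 389400 × (48)/(50) = 389400 × 24/25 = 373824.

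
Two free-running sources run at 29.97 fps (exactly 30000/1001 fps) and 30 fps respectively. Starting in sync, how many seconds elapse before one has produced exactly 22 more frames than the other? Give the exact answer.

11011/15 seconds

The gap grows by |30 − 30000/1001| = 30/1001 frames per second.
Time for a 22-frame gap: 22 ÷ (30/1001) = 11011/15 s.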